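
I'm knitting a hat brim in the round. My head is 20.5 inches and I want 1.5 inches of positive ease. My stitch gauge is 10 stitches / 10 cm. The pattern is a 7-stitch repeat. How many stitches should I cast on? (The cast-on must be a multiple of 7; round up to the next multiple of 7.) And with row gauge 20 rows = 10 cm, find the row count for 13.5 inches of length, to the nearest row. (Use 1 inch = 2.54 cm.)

Cast on 56 stitches; work 69 rows.

Finished = 20.5 + 1.5 = 22 inches.
22 inches × 2.54 = 55.88 cm.
10/10 = 1 sts per cm; 55.88 × 1 = 55.88 sts.
Next multiple of 7 → 56.
13.5 inches = 34.29 cm; × 2 = 68.58 → 69 rows.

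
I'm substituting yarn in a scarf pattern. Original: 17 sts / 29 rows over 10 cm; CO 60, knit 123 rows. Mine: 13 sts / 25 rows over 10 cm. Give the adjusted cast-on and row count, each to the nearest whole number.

Cast on 46 stitches; work 106 rows.

Stitches: 60 × 13/17 = 45.88 → 46.
Rows: 123 × 25/29 = 106.03 → 106.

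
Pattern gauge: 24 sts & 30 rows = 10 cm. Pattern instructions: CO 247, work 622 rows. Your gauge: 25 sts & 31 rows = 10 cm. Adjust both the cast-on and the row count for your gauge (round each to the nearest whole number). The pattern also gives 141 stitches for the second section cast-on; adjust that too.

Cast on 257 stitches; work 643 rows; second section cast-on 147 stitches.

Stitches: 247 × 25/24 = 257.29 → 257.
Rows: 622 × 31/30 = 642.73 → 643.
second section cast-on: 141 × 25/24 = 146.88 → 147.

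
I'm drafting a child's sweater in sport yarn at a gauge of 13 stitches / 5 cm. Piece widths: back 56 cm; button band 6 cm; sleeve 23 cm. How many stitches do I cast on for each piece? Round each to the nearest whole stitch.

Rate = 13/5 = 2.6 sts per cm.
back: 56 × 2.6 = 145.60 → 146.
button band: 6 × 2.6 = 15.60 → 16.
sleeve: 23 × 2.6 = 59.80 → 60.

back 146; button band 16; sleeve 60.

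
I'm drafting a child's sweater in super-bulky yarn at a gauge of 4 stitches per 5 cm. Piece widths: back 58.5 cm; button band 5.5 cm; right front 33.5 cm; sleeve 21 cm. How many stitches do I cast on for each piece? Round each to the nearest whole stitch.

back 47; button band 4; right front 27; sleeve 17.

Rate = 4/5 = 0.8 sts per cm.
back: 58.5 × 0.8 = 46.80 → 47.
button band: 5.5 × 0.8 = 4.40 → 4.
right front: 33.5 × 0.8 = 26.80 → 27.
sleeve: 21 × 0.8 = 16.80 → 17.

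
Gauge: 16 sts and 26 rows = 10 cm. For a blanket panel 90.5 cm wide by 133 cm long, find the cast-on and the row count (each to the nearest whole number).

Cast on 145 stitches and work 346 rows.

Stitch gauge = 16/10 = 1.6 sts/cm; 90.5 × 1.6 = 144.80 → 145 sts.
Row gauge = 26/10 = 2.6 rows/cm; 133 × 2.6 = 345.80 → 346 rows.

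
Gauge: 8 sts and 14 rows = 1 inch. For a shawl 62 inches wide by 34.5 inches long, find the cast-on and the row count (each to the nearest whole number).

Cast on 496 stitches and work 483 rows.

Stitch gauge = 8/1 = 8 sts/in; 62 × 8 = 496.00 → 496 sts.
Row gauge = 14/1 = 14 rows/in; 34.5 × 14 = 483.00 → 483 rows.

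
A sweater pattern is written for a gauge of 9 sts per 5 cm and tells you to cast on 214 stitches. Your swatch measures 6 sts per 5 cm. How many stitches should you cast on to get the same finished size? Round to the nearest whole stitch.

Scale factor = 6 / 9 = 0.667.
214 × 6 / 9 = 142.67 sts.
→ 143 sts.

143 stitches.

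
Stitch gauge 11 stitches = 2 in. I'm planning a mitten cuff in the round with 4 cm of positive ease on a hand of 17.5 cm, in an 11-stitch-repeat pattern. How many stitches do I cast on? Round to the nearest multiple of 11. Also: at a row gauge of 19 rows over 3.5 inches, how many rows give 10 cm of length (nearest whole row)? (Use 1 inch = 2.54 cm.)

Finished = 17.5 + 4 = 21.5 cm.
21.5 cm × 1/2.54 = 8.46 inches.
11/2 = 5.5 sts per in; 8.46 × 5.5 = 46.56 sts.
Nearest multiple of 11 → 44.
10 cm = 3.94 inches; × 5.429 = 21.37 → 21 rows.

Cast on 44 stitches; work 21 rows.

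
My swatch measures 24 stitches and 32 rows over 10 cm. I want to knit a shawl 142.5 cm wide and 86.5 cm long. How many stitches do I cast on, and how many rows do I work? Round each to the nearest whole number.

Stitch gauge = 24/10 = 2.4 sts/cm; 142.5 × 2.4 = 342.00 → 342 sts.
Row gauge = 32/10 = 3.2 rows/cm; 86.5 × 3.2 = 276.80 → 277 rows.

Cast on 342 stitches and work 277 rows.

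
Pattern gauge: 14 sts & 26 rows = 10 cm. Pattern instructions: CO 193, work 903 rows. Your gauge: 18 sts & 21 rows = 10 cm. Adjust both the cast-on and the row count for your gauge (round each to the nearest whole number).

Stitches: 193 × 18/14 = 248.14 → 248.
Rows: 903 × 21/26 = 729.35 → 729.

Cast on 248 stitches; work 729 rows.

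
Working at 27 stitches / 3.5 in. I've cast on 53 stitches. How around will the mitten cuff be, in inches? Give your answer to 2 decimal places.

27 stitches / 3.5 inch = 7.714 stitches per inch.
53 / 7.714 = 6.870 inches.

6.87 inches.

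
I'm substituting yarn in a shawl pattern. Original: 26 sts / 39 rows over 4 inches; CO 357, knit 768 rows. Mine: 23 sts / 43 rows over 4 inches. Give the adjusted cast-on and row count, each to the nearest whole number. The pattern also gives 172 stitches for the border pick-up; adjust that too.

Stitches: 357 × 23/26 = 315.81 → 316.
Rows: 768 × 43/39 = 846.77 → 847.
border pick-up: 172 × 23/26 = 152.15 → 152.

Cast on 316 stitches; work 847 rows; border pick-up 152 stitches.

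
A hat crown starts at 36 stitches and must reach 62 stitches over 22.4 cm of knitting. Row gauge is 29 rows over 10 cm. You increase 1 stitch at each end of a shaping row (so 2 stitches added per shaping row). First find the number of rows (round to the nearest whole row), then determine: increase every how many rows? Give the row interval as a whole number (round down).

Rows = 22.4 × 2.9 = 65.0 → 65 rows.
Stitches to add: 26 → 13 shaping rows (at 2 st each).
65 / 13 = 5.00 → every 5 rows.

Increase every 5th row.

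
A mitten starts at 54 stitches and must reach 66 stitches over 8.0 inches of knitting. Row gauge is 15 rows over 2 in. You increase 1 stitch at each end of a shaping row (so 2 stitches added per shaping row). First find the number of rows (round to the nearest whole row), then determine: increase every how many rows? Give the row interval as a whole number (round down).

Rows = 8.0 × 7.5 = 60.0 → 60 rows.
Stitches to add: 12 → 6 shaping rows (at 2 st each).
60 / 6 = 10.00 → every 10 rows.

Increase every 10th row.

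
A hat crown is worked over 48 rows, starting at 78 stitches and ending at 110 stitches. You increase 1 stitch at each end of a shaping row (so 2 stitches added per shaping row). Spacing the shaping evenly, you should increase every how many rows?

Stitches to add: |110 − 78| = 32.
Shaping rows needed: 32 / 2 = 16.
48 rows / 16 = every 3 rows.

Increase every 3rd row.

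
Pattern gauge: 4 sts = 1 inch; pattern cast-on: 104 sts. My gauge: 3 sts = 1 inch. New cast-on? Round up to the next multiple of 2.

Scale factor = 3 / 4 = 0.750.
104 × 3 / 4 = 78.00 sts.

CO 78 sts.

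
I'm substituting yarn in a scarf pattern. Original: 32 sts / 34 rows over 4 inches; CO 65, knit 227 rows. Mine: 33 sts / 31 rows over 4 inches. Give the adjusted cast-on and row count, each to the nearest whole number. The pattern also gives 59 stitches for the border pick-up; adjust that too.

Cast on 67 stitches; work 207 rows; border pick-up 61 stitches.

Stitches: 65 × 33/32 = 67.03 → 67.
Rows: 227 × 31/34 = 206.97 → 207.
border pick-up: 59 × 33/32 = 60.84 → 61.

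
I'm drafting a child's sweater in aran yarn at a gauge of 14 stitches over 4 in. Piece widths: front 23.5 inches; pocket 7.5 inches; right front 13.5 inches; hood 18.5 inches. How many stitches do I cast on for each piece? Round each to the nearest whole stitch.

front 82; pocket 26; right front 47; hood 65.

Rate = 14/4 = 3.5 sts per in.
front: 23.5 × 3.5 = 82.25 → 82.
pocket: 7.5 × 3.5 = 26.25 → 26.
right front: 13.5 × 3.5 = 47.25 → 47.
hood: 18.5 × 3.5 = 64.75 → 65.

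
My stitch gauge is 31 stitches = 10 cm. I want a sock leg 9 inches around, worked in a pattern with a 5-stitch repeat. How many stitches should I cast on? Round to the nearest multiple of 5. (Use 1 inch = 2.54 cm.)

9 in = 9 × 2.54 = 22.86 cm.
31 / 10 = 3.1 sts/cm.
22.86 × 3.1 = 70.87 sts.
→ 70.

Cast on 70 stitches.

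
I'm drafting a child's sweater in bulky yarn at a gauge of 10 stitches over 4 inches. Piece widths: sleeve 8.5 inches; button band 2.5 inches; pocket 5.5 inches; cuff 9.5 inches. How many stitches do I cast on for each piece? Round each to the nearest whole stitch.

Rate = 10/4 = 2.5 sts per in.
sleeve: 8.5 × 2.5 = 21.25 → 21.
button band: 2.5 × 2.5 = 6.25 → 6.
pocket: 5.5 × 2.5 = 13.75 → 14.
cuff: 9.5 × 2.5 = 23.75 → 24.

sleeve 21; button band 6; pocket 14; cuff 24.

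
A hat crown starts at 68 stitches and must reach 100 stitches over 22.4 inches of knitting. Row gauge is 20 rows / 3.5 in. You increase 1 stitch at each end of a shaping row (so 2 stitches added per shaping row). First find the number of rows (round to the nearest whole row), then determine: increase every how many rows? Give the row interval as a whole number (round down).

Rows = 22.4 × 5.714 = 128.0 → 128 rows.
Stitches to add: 32 → 16 shaping rows (at 2 st each).
128 / 16 = 8.00 → every 8 rows.

Increase every 8th row.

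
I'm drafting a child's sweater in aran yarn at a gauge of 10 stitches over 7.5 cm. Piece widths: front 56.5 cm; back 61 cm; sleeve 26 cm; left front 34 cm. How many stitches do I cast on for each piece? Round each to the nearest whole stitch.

front 75; back 81; sleeve 35; left front 45.

Rate = 10/7.5 = 1.333 sts per cm.
front: 56.5 × 1.333 = 75.33 → 75.
back: 61 × 1.333 = 81.33 → 81.
sleeve: 26 × 1.333 = 34.67 → 35.
left front: 34 × 1.333 = 45.33 → 45.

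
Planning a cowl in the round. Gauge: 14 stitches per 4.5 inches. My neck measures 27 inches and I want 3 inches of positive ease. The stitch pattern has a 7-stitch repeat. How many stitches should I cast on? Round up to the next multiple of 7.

Finished = 27 + 3 = 30 inches.
14 / 4.5 = 3.111 sts/in.
30 × 3.111 = 93.33 sts.
Next multiple of 7: 98.

98 stitches.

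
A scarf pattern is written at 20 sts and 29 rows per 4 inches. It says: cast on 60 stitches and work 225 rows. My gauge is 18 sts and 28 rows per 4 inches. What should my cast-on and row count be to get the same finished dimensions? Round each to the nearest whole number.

Cast on 54 stitches; work 217 rows.

Stitches: 60 × 18/20 = 54.00 → 54.
Rows: 225 × 28/29 = 217.24 → 217.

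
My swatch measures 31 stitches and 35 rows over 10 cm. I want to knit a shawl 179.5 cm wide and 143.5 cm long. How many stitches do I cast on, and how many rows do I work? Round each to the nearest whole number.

Cast on 556 stitches and work 502 rows.

Stitch gauge = 31/10 = 3.1 sts/cm; 179.5 × 3.1 = 556.45 → 556 sts.
Row gauge = 35/10 = 3.5 rows/cm; 143.5 × 3.5 = 502.25 → 502 rows.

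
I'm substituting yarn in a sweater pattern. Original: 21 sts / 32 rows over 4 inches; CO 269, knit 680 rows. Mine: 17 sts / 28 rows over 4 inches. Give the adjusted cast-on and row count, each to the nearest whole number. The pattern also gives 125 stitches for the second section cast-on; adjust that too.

Stitches: 269 × 17/21 = 217.76 → 218.
Rows: 680 × 28/32 = 595.00 → 595.
second section cast-on: 125 × 17/21 = 101.19 → 101.

Cast on 218 stitches; work 595 rows; second section cast-on 101 stitches.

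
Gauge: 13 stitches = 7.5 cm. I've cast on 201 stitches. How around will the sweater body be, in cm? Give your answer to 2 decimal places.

13 stitches / 7.5 cm = 1.733 stitches per cm.
201 / 1.733 = 115.962 cm.

115.96 cm.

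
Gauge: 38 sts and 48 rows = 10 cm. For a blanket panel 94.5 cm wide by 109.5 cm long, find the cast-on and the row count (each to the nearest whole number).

Cast on 359 stitches and work 526 rows.

Stitch gauge = 38/10 = 3.8 sts/cm; 94.5 × 3.8 = 359.10 → 359 sts.
Row gauge = 48/10 = 4.8 rows/cm; 109.5 × 4.8 = 525.60 → 526 rows.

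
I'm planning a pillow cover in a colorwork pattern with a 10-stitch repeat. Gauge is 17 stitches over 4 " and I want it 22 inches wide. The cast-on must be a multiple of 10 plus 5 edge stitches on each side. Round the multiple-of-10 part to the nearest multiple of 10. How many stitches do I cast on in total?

17 / 4 = 4.25 sts per inch.
22 × 4.25 = 93.50 sts.
Less 10 edge sts → 83.50 for the repeat.
Nearest multiple of 10: 80.
Add back 10 edge sts → 90.

90 stitches.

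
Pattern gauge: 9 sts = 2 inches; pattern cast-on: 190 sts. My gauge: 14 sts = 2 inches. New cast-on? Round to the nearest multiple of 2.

296 stitches.

Scale factor = 14 / 9 = 1.556.
190 × 14 / 9 = 295.56 sts.
→ 296 sts.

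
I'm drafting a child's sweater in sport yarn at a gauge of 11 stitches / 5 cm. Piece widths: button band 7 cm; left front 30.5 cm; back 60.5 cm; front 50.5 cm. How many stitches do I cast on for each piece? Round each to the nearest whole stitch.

Rate = 11/5 = 2.2 sts per cm.
button band: 7 × 2.2 = 15.40 → 15.
left front: 30.5 × 2.2 = 67.10 → 67.
back: 60.5 × 2.2 = 133.10 → 133.
front: 50.5 × 2.2 = 111.10 → 111.

button band 15; left front 67; back 133; front 111.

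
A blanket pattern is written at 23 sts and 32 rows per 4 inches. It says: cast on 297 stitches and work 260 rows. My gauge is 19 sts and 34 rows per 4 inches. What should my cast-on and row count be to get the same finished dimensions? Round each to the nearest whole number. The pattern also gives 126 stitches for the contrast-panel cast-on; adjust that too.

Stitches: 297 × 19/23 = 245.35 → 245.
Rows: 260 × 34/32 = 276.25 → 276.
contrast-panel cast-on: 126 × 19/23 = 104.09 → 104.

Cast on 245 stitches; work 276 rows; contrast-panel cast-on 104 stitches.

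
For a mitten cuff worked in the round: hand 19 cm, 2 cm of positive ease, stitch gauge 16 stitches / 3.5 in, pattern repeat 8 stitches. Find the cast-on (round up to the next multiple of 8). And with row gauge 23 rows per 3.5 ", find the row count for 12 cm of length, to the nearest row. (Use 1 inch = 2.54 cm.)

Finished = 19 + 2 = 21 cm.
21 cm × 1/2.54 = 8.27 inches.
16/3.5 = 4.571 sts per in; 8.27 × 4.571 = 37.80 sts.
Next multiple of 8 → 40.
12 cm = 4.72 inches; × 6.571 = 31.05 → 31 rows.

Cast on 40 stitches; work 31 rows.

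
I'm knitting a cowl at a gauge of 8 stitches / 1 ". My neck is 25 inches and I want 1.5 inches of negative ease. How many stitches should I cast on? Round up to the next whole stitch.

CO 188 sts.

Finished = 25 − 1.5 = 23.5 in.
8 / 1 = 8 sts per inch.
23.50 × 8 = 188.00 sts.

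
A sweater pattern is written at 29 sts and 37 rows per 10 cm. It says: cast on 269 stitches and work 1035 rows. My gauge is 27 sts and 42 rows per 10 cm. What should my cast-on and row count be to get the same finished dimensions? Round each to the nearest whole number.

Cast on 250 stitches; work 1175 rows.

Stitches: 269 × 27/29 = 250.45 → 250.
Rows: 1035 × 42/37 = 1174.86 → 1175.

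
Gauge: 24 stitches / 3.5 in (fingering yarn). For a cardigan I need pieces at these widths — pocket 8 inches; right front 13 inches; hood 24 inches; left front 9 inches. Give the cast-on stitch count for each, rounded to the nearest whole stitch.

Rate = 24/3.5 = 6.857 sts per in.
pocket: 8 × 6.857 = 54.86 → 55.
right front: 13 × 6.857 = 89.14 → 89.
hood: 24 × 6.857 = 164.57 → 165.
left front: 9 × 6.857 = 61.71 → 62.

pocket 55; right front 89; hood 165; left front 62.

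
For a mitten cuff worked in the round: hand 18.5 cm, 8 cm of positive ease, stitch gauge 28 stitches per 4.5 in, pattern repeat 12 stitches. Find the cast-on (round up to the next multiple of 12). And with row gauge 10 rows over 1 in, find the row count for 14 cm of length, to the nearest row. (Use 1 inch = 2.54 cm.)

Cast on 72 stitches; work 55 rows.

Finished = 18.5 + 8 = 26.5 cm.
26.5 cm × 1/2.54 = 10.43 inches.
28/4.5 = 6.222 sts per in; 10.43 × 6.222 = 64.92 sts.
Next multiple of 12 → 72.
14 cm = 5.51 inches; × 10 = 55.12 → 55 rows.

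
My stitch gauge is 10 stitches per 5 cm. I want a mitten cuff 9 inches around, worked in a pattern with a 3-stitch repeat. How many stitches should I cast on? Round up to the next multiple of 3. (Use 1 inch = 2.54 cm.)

48 stitches.

9 in = 9 × 2.54 = 22.86 cm.
10 / 5 = 2 sts/cm.
22.86 × 2 = 45.72 sts.
→ 48.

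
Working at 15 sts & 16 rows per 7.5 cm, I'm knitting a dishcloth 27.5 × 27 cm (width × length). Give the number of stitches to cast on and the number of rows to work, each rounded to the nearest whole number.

Stitch gauge = 15/7.5 = 2 sts/cm; 27.5 × 2 = 55.00 → 55 sts.
Row gauge = 16/7.5 = 2.133 rows/cm; 27 × 2.133 = 57.60 → 58 rows.

Cast on 55 stitches and work 58 rows.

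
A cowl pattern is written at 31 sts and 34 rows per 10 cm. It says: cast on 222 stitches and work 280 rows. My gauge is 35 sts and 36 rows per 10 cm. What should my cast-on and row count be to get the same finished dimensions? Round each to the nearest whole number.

Stitches: 222 × 35/31 = 250.65 → 251.
Rows: 280 × 36/34 = 296.47 → 296.

Cast on 251 stitches; work 296 rows.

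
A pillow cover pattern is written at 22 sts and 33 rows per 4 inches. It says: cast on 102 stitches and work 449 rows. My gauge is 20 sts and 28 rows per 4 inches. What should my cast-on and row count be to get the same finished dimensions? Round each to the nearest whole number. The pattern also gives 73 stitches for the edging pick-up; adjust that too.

Stitches: 102 × 20/22 = 92.73 → 93.
Rows: 449 × 28/33 = 380.97 → 381.
edging pick-up: 73 × 20/22 = 66.36 → 66.

Cast on 93 stitches; work 381 rows; edging pick-up 66 stitches.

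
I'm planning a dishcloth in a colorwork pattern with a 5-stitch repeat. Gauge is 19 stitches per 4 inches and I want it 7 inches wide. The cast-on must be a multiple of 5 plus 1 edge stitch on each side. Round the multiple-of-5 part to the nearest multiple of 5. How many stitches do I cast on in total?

19 / 4 = 4.75 sts per inch.
7 × 4.75 = 33.25 sts.
Less 2 edge sts → 31.25 for the repeat.
Nearest multiple of 5: 30.
Add back 2 edge sts → 32.

32 stitches.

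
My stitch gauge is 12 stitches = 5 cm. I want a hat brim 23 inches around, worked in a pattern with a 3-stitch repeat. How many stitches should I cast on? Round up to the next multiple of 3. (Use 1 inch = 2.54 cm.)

141 stitches.

23 in = 23 × 2.54 = 58.42 cm.
12 / 5 = 2.4 sts/cm.
58.42 × 2.4 = 140.21 sts.
→ 141.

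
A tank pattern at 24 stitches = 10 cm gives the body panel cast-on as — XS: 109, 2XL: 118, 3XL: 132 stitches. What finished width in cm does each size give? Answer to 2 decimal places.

24/10 = 2.4 sts per cm.
XS: 109 / 2.4 = 45.417 → 45.42 cm.
2XL: 118 / 2.4 = 49.167 → 49.17 cm.
3XL: 132 / 2.4 = 55.000 → 55.00 cm.

XS 45.42 cm; 2XL 49.17 cm; 3XL 55.00 cm.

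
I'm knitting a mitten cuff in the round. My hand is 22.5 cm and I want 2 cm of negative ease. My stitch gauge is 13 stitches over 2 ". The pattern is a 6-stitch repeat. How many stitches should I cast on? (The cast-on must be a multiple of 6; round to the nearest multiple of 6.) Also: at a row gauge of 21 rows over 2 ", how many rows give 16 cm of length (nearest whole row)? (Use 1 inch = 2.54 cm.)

Finished = 22.5 − 2 = 20.5 cm.
20.5 cm × 1/2.54 = 8.07 inches.
13/2 = 6.5 sts per in; 8.07 × 6.5 = 52.46 sts.
Nearest multiple of 6 → 54.
16 cm = 6.30 inches; × 10.5 = 66.14 → 66 rows.

Cast on 54 stitches; work 66 rows.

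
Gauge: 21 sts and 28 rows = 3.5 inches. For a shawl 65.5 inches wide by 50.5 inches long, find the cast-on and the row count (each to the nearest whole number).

Stitch gauge = 21/3.5 = 6 sts/in; 65.5 × 6 = 393.00 → 393 sts.
Row gauge = 28/3.5 = 8 rows/in; 50.5 × 8 = 404.00 → 404 rows.

Cast on 393 stitches and work 404 rows.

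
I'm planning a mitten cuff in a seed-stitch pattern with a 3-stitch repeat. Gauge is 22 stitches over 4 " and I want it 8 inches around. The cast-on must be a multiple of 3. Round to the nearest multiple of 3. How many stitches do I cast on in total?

22 / 4 = 5.5 sts per inch.
8 × 5.5 = 44.00 sts.
Nearest multiple of 3: 45.

45 stitches.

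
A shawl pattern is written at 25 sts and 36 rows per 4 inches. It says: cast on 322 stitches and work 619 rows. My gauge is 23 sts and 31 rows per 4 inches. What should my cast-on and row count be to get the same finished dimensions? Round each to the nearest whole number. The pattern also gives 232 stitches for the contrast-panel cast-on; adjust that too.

Cast on 296 stitches; work 533 rows; contrast-panel cast-on 213 stitches.

Stitches: 322 × 23/25 = 296.24 → 296.
Rows: 619 × 31/36 = 533.03 → 533.
contrast-panel cast-on: 232 × 23/25 = 213.44 → 213.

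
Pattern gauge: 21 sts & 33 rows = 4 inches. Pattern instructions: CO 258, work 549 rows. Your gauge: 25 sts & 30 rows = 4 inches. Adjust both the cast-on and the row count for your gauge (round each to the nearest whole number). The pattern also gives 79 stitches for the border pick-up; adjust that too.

Cast on 307 stitches; work 499 rows; border pick-up 94 stitches.

Stitches: 258 × 25/21 = 307.14 → 307.
Rows: 549 × 30/33 = 499.09 → 499.
border pick-up: 79 × 25/21 = 94.05 → 94.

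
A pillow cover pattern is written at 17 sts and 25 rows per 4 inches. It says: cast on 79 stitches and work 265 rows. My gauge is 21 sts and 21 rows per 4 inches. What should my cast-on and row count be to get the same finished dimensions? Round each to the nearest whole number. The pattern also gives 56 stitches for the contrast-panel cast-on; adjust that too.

Cast on 98 stitches; work 223 rows; contrast-panel cast-on 69 stitches.

Stitches: 79 × 21/17 = 97.59 → 98.
Rows: 265 × 21/25 = 222.60 → 223.
contrast-panel cast-on: 56 × 21/17 = 69.18 → 69.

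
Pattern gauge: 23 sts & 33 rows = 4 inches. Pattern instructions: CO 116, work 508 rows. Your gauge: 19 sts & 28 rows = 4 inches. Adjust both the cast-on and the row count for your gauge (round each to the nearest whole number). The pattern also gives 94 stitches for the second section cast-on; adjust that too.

Cast on 96 stitches; work 431 rows; second section cast-on 78 stitches.

Stitches: 116 × 19/23 = 95.83 → 96.
Rows: 508 × 28/33 = 431.03 → 431.
second section cast-on: 94 × 19/23 = 77.65 → 78.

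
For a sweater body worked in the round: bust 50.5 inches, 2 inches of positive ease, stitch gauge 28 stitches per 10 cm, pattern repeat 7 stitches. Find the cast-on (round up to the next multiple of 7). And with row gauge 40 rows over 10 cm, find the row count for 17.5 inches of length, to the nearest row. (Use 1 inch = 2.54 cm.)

Cast on 378 stitches; work 178 rows.

Finished = 50.5 + 2 = 52.5 inches.
52.5 inches × 2.54 = 133.35 cm.
28/10 = 2.8 sts per cm; 133.35 × 2.8 = 373.38 sts.
Next multiple of 7 → 378.
17.5 inches = 44.45 cm; × 4 = 177.80 → 178 rows.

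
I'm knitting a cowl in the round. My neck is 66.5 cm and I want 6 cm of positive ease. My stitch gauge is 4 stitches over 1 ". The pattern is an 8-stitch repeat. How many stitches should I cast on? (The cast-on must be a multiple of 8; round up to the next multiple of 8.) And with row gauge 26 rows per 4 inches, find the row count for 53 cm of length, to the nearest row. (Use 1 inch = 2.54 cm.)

Finished = 66.5 + 6 = 72.5 cm.
72.5 cm × 1/2.54 = 28.54 inches.
4/1 = 4 sts per in; 28.54 × 4 = 114.17 sts.
Next multiple of 8 → 120.
53 cm = 20.87 inches; × 6.5 = 135.63 → 136 rows.

Cast on 120 stitches; work 136 rows.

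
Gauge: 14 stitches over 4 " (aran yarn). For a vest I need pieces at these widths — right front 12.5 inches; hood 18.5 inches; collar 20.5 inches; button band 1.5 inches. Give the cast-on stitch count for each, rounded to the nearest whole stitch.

right front 44; hood 65; collar 72; button band 5.

Rate = 14/4 = 3.5 sts per in.
right front: 12.5 × 3.5 = 43.75 → 44.
hood: 18.5 × 3.5 = 64.75 → 65.
collar: 20.5 × 3.5 = 71.75 → 72.
button band: 1.5 × 3.5 = 5.25 → 5.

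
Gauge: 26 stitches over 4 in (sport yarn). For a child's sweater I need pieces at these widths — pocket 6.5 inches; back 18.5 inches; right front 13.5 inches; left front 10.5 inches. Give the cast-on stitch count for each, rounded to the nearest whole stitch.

pocket 42; back 120; right front 88; left front 68.

Rate = 26/4 = 6.5 sts per in.
pocket: 6.5 × 6.5 = 42.25 → 42.
back: 18.5 × 6.5 = 120.25 → 120.
right front: 13.5 × 6.5 = 87.75 → 88.
left front: 10.5 × 6.5 = 68.25 → 68.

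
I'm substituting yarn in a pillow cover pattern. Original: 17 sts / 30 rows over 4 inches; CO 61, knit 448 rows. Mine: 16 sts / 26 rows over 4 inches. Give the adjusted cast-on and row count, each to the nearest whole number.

Stitches: 61 × 16/17 = 57.41 → 57.
Rows: 448 × 26/30 = 388.27 → 388.

Cast on 57 stitches; work 388 rows.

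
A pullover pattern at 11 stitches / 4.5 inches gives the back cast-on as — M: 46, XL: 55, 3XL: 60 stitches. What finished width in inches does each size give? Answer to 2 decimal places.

11/4.5 = 2.444 sts per in.
M: 46 / 2.444 = 18.818 → 18.82 in.
XL: 55 / 2.444 = 22.500 → 22.50 in.
3XL: 60 / 2.444 = 24.545 → 24.55 in.

M 18.82 inches; XL 22.50 inches; 3XL 24.55 inches.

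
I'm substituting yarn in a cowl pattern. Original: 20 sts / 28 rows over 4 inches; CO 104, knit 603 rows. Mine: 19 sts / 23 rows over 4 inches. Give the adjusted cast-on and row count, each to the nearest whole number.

Cast on 99 stitches; work 495 rows.

Stitches: 104 × 19/20 = 98.80 → 99.
Rows: 603 × 23/28 = 495.32 → 495.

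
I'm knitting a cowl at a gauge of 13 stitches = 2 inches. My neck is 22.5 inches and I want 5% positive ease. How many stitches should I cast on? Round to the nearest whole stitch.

Cast on 154 stitches.

Finished = 22.5 × 1.05 = 23.62 in.
13 / 2 = 6.5 sts per inch.
23.62 × 6.5 = 153.56 sts.
→ 154 sts.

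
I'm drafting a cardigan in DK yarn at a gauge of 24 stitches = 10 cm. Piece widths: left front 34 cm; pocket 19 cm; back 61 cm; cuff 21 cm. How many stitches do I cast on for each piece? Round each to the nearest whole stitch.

left front 82; pocket 46; back 146; cuff 50.

Rate = 24/10 = 2.4 sts per cm.
left front: 34 × 2.4 = 81.60 → 82.
pocket: 19 × 2.4 = 45.60 → 46.
back: 61 × 2.4 = 146.40 → 146.
cuff: 21 × 2.4 = 50.40 → 50.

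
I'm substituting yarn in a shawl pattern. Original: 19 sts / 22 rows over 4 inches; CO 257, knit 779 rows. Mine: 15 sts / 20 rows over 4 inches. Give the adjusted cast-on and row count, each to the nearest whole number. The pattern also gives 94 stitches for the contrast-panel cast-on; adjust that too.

Cast on 203 stitches; work 708 rows; contrast-panel cast-on 74 stitches.

Stitches: 257 × 15/19 = 202.89 → 203.
Rows: 779 × 20/22 = 708.18 → 708.
contrast-panel cast-on: 94 × 15/19 = 74.21 → 74.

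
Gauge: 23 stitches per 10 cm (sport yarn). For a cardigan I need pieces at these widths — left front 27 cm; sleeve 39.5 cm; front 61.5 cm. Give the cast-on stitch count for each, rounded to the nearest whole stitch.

left front 62; sleeve 91; front 141.

Rate = 23/10 = 2.3 sts per cm.
left front: 27 × 2.3 = 62.10 → 62.
sleeve: 39.5 × 2.3 = 90.85 → 91.
front: 61.5 × 2.3 = 141.45 → 141.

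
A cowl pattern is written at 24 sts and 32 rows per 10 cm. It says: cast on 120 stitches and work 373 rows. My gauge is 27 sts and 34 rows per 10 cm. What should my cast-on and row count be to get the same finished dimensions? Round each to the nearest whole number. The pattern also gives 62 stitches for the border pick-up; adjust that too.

Stitches: 120 × 27/24 = 135.00 → 135.
Rows: 373 × 34/32 = 396.31 → 396.
border pick-up: 62 × 27/24 = 69.75 → 70.

Cast on 135 stitches; work 396 rows; border pick-up 70 stitches.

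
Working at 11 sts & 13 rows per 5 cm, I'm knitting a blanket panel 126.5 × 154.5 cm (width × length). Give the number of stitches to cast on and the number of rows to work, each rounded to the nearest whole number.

Stitch gauge = 11/5 = 2.2 sts/cm; 126.5 × 2.2 = 278.30 → 278 sts.
Row gauge = 13/5 = 2.6 rows/cm; 154.5 × 2.6 = 401.70 → 402 rows.

Cast on 278 stitches and work 402 rows.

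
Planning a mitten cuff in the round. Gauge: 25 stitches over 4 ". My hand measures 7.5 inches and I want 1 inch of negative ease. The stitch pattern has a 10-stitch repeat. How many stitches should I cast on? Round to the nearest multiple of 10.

40 stitches.

Finished = 7.5 − 1 = 6.5 inches.
25 / 4 = 6.25 sts/in.
6.5 × 6.25 = 40.62 sts.
Nearest multiple of 10: 40.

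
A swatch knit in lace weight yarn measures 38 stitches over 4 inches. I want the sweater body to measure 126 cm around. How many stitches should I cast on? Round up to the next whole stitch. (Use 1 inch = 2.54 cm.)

126 cm = 49.61 in.
38 stitches / 4 in = 9.5 stitches per inch.
49.61 × 9.5 = 471.26 stitches.
Round up → 472.

472 stitches.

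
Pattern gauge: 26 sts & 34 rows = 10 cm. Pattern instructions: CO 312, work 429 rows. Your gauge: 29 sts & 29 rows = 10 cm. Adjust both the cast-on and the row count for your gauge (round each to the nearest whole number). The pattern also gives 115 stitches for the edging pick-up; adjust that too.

Cast on 348 stitches; work 366 rows; edging pick-up 128 stitches.

Stitches: 312 × 29/26 = 348.00 → 348.
Rows: 429 × 29/34 = 365.91 → 366.
edging pick-up: 115 × 29/26 = 128.27 → 128.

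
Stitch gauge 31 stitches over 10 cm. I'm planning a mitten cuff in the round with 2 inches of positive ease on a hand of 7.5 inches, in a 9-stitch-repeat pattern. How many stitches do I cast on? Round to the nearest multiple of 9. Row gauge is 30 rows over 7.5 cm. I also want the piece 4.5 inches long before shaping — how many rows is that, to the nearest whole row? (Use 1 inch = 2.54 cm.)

Cast on 72 stitches; work 46 rows.

Finished = 7.5 + 2 = 9.5 inches.
9.5 inches × 2.54 = 24.13 cm.
31/10 = 3.1 sts per cm; 24.13 × 3.1 = 74.80 sts.
Nearest multiple of 9 → 72.
4.5 inches = 11.43 cm; × 4 = 45.72 → 46 rows.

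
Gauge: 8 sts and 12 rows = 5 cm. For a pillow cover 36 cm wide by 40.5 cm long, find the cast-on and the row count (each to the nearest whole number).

Cast on 58 stitches and work 97 rows.

Stitch gauge = 8/5 = 1.6 sts/cm; 36 × 1.6 = 57.60 → 58 sts.
Row gauge = 12/5 = 2.4 rows/cm; 40.5 × 2.4 = 97.20 → 97 rows.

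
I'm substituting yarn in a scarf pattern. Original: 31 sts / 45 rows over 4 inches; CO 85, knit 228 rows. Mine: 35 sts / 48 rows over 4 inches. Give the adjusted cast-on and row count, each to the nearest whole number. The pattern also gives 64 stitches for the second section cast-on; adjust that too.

Stitches: 85 × 35/31 = 95.97 → 96.
Rows: 228 × 48/45 = 243.20 → 243.
second section cast-on: 64 × 35/31 = 72.26 → 72.

Cast on 96 stitches; work 243 rows; second section cast-on 72 stitches.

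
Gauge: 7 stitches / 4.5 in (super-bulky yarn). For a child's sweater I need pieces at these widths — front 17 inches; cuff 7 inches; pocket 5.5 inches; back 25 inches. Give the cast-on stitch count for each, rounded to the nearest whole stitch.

front 26; cuff 11; pocket 9; back 39.

Rate = 7/4.5 = 1.556 sts per in.
front: 17 × 1.556 = 26.44 → 26.
cuff: 7 × 1.556 = 10.89 → 11.
pocket: 5.5 × 1.556 = 8.56 → 9.
back: 25 × 1.556 = 38.89 → 39.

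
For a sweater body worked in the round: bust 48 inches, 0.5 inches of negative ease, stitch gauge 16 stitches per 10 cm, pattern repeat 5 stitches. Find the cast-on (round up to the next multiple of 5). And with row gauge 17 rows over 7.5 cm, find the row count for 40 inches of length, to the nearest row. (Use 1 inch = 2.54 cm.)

Finished = 48 − 0.5 = 47.5 inches.
47.5 inches × 2.54 = 120.65 cm.
16/10 = 1.6 sts per cm; 120.65 × 1.6 = 193.04 sts.
Next multiple of 5 → 195.
40 inches = 101.60 cm; × 2.267 = 230.29 → 230 rows.

Cast on 195 stitches; work 230 rows.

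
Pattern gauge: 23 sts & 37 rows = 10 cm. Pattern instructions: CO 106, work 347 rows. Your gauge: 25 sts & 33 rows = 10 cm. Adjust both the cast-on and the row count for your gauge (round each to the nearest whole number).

Cast on 115 stitches; work 309 rows.

Stitches: 106 × 25/23 = 115.22 → 115.
Rows: 347 × 33/37 = 309.49 → 309.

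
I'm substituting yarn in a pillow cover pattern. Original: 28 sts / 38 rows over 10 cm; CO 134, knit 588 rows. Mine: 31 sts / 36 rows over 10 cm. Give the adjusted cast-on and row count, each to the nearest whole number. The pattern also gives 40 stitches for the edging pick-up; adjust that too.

Cast on 148 stitches; work 557 rows; edging pick-up 44 stitches.

Stitches: 134 × 31/28 = 148.36 → 148.
Rows: 588 × 36/38 = 557.05 → 557.
edging pick-up: 40 × 31/28 = 44.29 → 44.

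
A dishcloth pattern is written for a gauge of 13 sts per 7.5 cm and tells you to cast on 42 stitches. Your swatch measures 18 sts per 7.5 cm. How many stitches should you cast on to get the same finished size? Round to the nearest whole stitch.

Scale factor = 18 / 13 = 1.385.
42 × 18 / 13 = 58.15 sts.
→ 58 sts.

Cast on 58 stitches.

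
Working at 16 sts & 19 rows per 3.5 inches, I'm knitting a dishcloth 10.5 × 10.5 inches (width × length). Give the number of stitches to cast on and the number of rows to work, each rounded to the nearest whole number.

Cast on 48 stitches and work 57 rows.

Stitch gauge = 16/3.5 = 4.571 sts/in; 10.5 × 4.571 = 48.00 → 48 sts.
Row gauge = 19/3.5 = 5.429 rows/in; 10.5 × 5.429 = 57.00 → 57 rows.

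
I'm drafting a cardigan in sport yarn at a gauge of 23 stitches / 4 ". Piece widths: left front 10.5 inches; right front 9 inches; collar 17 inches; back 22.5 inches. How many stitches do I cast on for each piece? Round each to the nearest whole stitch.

Rate = 23/4 = 5.75 sts per in.
left front: 10.5 × 5.75 = 60.38 → 60.
right front: 9 × 5.75 = 51.75 → 52.
collar: 17 × 5.75 = 97.75 → 98.
back: 22.5 × 5.75 = 129.38 → 129.

left front 60; right front 52; collar 98; back 129.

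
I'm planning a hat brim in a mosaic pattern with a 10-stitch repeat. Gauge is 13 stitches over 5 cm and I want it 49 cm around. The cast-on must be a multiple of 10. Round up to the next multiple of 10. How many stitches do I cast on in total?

13 / 5 = 2.6 sts per cm.
49 × 2.6 = 127.40 sts.
Next multiple of 10: 130.

130 stitches.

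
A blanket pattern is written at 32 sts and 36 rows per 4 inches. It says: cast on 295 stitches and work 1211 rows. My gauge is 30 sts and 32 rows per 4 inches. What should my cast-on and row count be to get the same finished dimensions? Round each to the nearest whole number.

Cast on 277 stitches; work 1076 rows.

Stitches: 295 × 30/32 = 276.56 → 277.
Rows: 1211 × 32/36 = 1076.44 → 1076.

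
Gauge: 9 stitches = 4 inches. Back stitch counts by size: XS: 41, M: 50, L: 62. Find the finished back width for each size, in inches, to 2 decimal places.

9/4 = 2.25 sts per in.
XS: 41 / 2.25 = 18.222 → 18.22 in.
M: 50 / 2.25 = 22.222 → 22.22 in.
L: 62 / 2.25 = 27.556 → 27.56 in.

XS 18.22 inches; M 22.22 inches; L 27.56 inches.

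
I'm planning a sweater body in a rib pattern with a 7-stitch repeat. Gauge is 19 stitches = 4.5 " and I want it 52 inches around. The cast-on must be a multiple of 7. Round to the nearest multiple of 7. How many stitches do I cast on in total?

19 / 4.5 = 4.222 sts per inch.
52 × 4.222 = 219.56 sts.
Nearest multiple of 7: 217.

CO 217 sts.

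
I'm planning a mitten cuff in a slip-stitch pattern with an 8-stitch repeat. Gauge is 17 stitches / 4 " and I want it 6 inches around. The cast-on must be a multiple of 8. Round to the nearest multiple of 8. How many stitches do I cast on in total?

24 stitches.

17 / 4 = 4.25 sts per inch.
6 × 4.25 = 25.50 sts.
Nearest multiple of 8: 24.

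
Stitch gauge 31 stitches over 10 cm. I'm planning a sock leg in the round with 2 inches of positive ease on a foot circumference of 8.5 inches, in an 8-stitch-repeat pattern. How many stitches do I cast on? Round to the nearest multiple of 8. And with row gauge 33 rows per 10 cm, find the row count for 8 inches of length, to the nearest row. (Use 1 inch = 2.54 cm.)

Finished = 8.5 + 2 = 10.5 inches.
10.5 inches × 2.54 = 26.67 cm.
31/10 = 3.1 sts per cm; 26.67 × 3.1 = 82.68 sts.
Nearest multiple of 8 → 80.
8 inches = 20.32 cm; × 3.3 = 67.06 → 67 rows.

Cast on 80 stitches; work 67 rows.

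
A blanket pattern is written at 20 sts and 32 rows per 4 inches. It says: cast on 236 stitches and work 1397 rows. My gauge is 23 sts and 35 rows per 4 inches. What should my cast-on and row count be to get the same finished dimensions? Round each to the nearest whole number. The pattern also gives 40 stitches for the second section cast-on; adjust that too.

Cast on 271 stitches; work 1528 rows; second section cast-on 46 stitches.

Stitches: 236 × 23/20 = 271.40 → 271.
Rows: 1397 × 35/32 = 1527.97 → 1528.
second section cast-on: 40 × 23/20 = 46.00 → 46.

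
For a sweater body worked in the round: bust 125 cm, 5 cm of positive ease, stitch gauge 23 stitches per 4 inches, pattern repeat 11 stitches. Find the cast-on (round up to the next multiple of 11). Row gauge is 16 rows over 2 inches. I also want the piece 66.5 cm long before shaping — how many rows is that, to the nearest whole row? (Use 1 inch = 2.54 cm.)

Finished = 125 + 5 = 130 cm.
130 cm × 1/2.54 = 51.18 inches.
23/4 = 5.75 sts per in; 51.18 × 5.75 = 294.29 sts.
Next multiple of 11 → 297.
66.5 cm = 26.18 inches; × 8 = 209.45 → 209 rows.

Cast on 297 stitches; work 209 rows.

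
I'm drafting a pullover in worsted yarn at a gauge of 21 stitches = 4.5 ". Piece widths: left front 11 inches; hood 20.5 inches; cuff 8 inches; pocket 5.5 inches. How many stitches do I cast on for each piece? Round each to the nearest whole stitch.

left front 51; hood 96; cuff 37; pocket 26.

Rate = 21/4.5 = 4.667 sts per in.
left front: 11 × 4.667 = 51.33 → 51.
hood: 20.5 × 4.667 = 95.67 → 96.
cuff: 8 × 4.667 = 37.33 → 37.
pocket: 5.5 × 4.667 = 25.67 → 26.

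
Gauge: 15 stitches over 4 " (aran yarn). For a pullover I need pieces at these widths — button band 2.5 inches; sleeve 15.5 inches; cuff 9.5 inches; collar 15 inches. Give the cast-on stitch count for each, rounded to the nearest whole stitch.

button band 9; sleeve 58; cuff 36; collar 56.

Rate = 15/4 = 3.75 sts per in.
button band: 2.5 × 3.75 = 9.38 → 9.
sleeve: 15.5 × 3.75 = 58.12 → 58.
cuff: 9.5 × 3.75 = 35.62 → 36.
collar: 15 × 3.75 = 56.25 → 56.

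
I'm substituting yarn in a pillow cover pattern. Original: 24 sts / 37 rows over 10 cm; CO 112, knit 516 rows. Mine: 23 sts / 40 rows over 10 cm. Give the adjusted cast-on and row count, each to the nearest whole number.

Stitches: 112 × 23/24 = 107.33 → 107.
Rows: 516 × 40/37 = 557.84 → 558.

Cast on 107 stitches; work 558 rows.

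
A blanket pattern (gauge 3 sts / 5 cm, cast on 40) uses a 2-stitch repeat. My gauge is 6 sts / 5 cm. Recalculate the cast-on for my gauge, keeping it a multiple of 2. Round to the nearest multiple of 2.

CO 80 sts.

40 × 6 / 3 = 80.00.
Nearest multiple of 2: 80.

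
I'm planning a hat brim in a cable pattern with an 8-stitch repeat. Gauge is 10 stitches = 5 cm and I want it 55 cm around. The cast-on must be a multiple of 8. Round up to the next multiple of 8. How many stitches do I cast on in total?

CO 112 sts.

10 / 5 = 2 sts per cm.
55 × 2 = 110.00 sts.
Next multiple of 8: 112.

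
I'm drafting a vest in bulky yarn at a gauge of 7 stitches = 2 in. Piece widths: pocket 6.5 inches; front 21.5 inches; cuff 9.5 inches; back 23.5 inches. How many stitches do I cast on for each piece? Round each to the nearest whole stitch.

pocket 23; front 75; cuff 33; back 82.

Rate = 7/2 = 3.5 sts per in.
pocket: 6.5 × 3.5 = 22.75 → 23.
front: 21.5 × 3.5 = 75.25 → 75.
cuff: 9.5 × 3.5 = 33.25 → 33.
back: 23.5 × 3.5 = 82.25 → 82.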